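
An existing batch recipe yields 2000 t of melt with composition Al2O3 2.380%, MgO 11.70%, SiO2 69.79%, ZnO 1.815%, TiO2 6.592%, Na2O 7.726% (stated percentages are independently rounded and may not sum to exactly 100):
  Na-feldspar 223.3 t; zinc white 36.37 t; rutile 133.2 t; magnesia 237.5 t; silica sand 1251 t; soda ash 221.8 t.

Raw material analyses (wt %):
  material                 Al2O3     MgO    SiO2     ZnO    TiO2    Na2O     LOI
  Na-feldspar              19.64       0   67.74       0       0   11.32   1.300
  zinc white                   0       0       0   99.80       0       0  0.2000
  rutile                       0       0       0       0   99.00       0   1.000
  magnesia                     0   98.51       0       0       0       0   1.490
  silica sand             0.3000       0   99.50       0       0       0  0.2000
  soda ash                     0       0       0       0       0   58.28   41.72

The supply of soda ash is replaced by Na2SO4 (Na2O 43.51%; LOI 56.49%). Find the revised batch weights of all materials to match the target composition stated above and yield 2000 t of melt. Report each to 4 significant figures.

Revised batch per 2000 t melt:
  Na-feldspar: 223.3 t
  zinc white: 36.37 t
  rutile: 133.2 t
  magnesia: 237.5 t
  silica sand: 1251 t
  Na2SO4: 297.1 t
Total batch = 2178 t; LOI loss = 178.2 t

In-progress results are displayed, rounded to 4 significant digits, between the steps — the working math maintains full float precision from start to finish; every reported figure takes a single rounding — all derived quantities (the six compositions, the totals, yield, LOI, net glass mass) are recomputed at exact precision using the weight values on 2000 t of glass, as they appear in the question or the answer.
Oxide-by-oxide targets in 2000 t melt:
  Al2O3: 2.380% × 2000 = 47.60 t
  MgO: 11.70% × 2000 = 234.0 t
  SiO2: 69.79% × 2000 = 1396 t
  ZnO: 1.815% × 2000 = 36.30 t
  TiO2: 6.592% × 2000 = 131.8 t
  Na2O: 7.726% × 2000 = 154.5 t
Sums-versus-targets review given the weights on record, for the quoted basis mass (each sum matches its target mass up to rounding of the answer):
  Al2O3: 223.3·0.1964 + 1251·0.003000 = 47.61 t (target 47.60 t)
  MgO: 237.5·0.9851 = 234.0 t (target 234.0 t)
  SiO2: 223.3·0.6774 + 1251·0.9950 = 1396 t (target 1396 t)
  ZnO: 36.37·0.9980 = 36.30 t (target 36.30 t)
  TiO2: 133.2·0.9900 = 131.9 t (target 131.8 t)
  Na2O: 223.3·0.1132 + 297.1·0.4351 = 154.5 t (target 154.5 t)
Glass-mass closure: batch total minus LOI = 2000 t (the targets, summed, come to 2000 t; stated basis 2000 t — any gap is answer rounding).
Summing the batch: Σ batch = 2178 t; the LOI term Σ batch·LOI equals 178.2 t; yield = glass ÷ total batch = 91.82%.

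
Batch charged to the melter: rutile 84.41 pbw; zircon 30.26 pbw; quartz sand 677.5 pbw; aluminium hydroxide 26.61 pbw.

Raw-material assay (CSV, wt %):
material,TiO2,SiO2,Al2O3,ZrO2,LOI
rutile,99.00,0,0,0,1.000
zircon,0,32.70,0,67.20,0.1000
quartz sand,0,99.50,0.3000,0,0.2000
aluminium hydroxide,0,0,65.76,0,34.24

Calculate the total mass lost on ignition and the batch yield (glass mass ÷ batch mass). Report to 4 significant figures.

LOI loss = 11.34 pbw; glass = 807.4 pbw; yield = 98.61%

Full precision is carried at each step — in-progress results are shown, with 4-significant-digit rounding, in the printout — each reported number is rounded just once — all derived quantities (the totals, LOI, glass mass, yield, four oxide percentages) are computed starting from the weights at 807.4 pbw of glass in exact precision as quoted within the problem or the answer.
Ignition loss by material:
  rutile: 84.41 × 0.01000 = 0.8441 pbw
  zircon: 30.26 × 0.001000 = 0.03026 pbw
  quartz sand: 677.5 × 0.002000 = 1.355 pbw
  aluminium hydroxide: 26.61 × 0.3424 = 9.111 pbw
Total LOI = 11.34 pbw
Glass = batch − LOI = 818.8 − 11.34 = 807.4 pbw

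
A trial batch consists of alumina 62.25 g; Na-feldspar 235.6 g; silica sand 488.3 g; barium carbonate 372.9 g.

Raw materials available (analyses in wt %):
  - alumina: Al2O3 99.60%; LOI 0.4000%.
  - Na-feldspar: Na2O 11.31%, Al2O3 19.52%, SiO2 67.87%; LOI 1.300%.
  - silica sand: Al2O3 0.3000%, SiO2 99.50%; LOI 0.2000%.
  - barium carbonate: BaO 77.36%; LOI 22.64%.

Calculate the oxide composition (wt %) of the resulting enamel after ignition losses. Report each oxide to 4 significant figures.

Glass mass = 1070 g (batch 1159 − LOI 88.71).
Composition: Na2O 2.490%, BaO 26.95%, Al2O3 10.23%, SiO2 60.33%

Mid-chain values are printed, rounded to four significant figures, between the steps; the whole derivation keeps full float precision end to end. Exactly one rounding lands on every reported value; derived quantities are re-derived from the batch weights at 1070 g of glass in exact precision (totals, four oxide percentages, yield, net glass mass, ignition loss) as they appear in the problem or the answer.
Oxide masses out of the charge:
  Na2O: 235.6·0.1131 = 26.65 g
  BaO: 372.9·0.7736 = 288.5 g
  Al2O3: 62.25·0.9960 + 235.6·0.1952 + 488.3·0.003000 = 109.5 g
  SiO2: 235.6·0.6787 + 488.3·0.9950 = 645.8 g
LOI: 62.25·0.004000 + 235.6·0.01300 + 488.3·0.002000 + 372.9·0.2264 = 88.71 g
Resulting glass, batch − LOI: 1159 − 88.71 = 1070 g (equal to the oxide-mass sum)
wt %: oxide over glass, times 100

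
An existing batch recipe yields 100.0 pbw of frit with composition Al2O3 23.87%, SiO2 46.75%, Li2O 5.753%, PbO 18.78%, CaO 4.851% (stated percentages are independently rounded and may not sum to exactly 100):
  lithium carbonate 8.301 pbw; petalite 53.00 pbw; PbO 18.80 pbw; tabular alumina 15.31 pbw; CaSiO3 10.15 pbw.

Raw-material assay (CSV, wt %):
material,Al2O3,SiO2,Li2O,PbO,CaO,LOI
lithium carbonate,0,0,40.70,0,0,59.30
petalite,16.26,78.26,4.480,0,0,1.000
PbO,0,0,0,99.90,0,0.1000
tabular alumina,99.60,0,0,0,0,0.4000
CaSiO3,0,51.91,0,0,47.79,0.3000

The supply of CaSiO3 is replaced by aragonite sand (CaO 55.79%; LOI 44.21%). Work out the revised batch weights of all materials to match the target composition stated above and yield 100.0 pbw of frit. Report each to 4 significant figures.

Revised batch per 100.0 pbw frit:
  lithium carbonate: 7.560 pbw
  petalite: 59.74 pbw
  PbO: 18.80 pbw
  tabular alumina: 14.21 pbw
  aragonite sand: 8.695 pbw
Total batch = 109.0 pbw; LOI loss = 9.000 pbw

Exact precision is kept at each step; values along the way are displayed rounded off to 4 significant figures in the printout; each reported number undergoes a single rounding. Derived quantities are rebuilt at full float precision (the yield, the totals, LOI, glass mass, the five compositions) from the batch weights on 100.0 pbw of glass as they appear in either problem or answer.
The oxide mass targets at 100.0 pbw frit:
  Al2O3: 23.87% × 100.0 = 23.87 pbw
  SiO2: 46.75% × 100.0 = 46.75 pbw
  Li2O: 5.753% × 100.0 = 5.753 pbw
  PbO: 18.78% × 100.0 = 18.78 pbw
  CaO: 4.851% × 100.0 = 4.851 pbw
Sums-versus-targets review applying the batch weights above, under the basis named above (oxide sums agree with the targets once rounding is allowed for):
  Al2O3: 59.74·0.1626 + 14.21·0.9960 = 23.87 pbw (target 23.87 pbw)
  SiO2: 59.74·0.7826 = 46.75 pbw (target 46.75 pbw)
  Li2O: 7.560·0.4070 + 59.74·0.04480 = 5.753 pbw (target 5.753 pbw)
  PbO: 18.80·0.9990 = 18.78 pbw (target 18.78 pbw)
  CaO: 8.695·0.5579 = 4.851 pbw (target 4.851 pbw)
Glass-mass closure: total charge less LOI = 100.0 pbw (the targets, summed, come to 100.0 pbw; stated basis 100.0 pbw — deltas are rounding alone).
Batch grand total — Σ batch = 109.0 pbw; Σ batch·LOI gives LOI loss = 9.000 pbw; yield, glass over the total, = 91.74%.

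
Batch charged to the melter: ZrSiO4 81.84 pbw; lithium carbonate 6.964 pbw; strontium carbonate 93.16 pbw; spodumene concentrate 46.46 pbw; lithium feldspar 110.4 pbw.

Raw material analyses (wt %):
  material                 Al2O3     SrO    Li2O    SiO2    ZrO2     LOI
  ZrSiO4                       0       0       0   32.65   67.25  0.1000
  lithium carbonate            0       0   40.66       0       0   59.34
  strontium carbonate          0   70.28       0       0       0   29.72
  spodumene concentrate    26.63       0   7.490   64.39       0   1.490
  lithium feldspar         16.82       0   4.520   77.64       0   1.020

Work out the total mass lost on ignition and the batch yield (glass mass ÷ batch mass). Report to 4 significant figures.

Values along the way appear with 4-significant-digit rounding in the working; the whole derivation maintains full precision at every stage; every reported result is rounded exactly once. All derived quantities (net glass mass, five oxide percentages, yield, ignition loss, the totals) are re-derived at exact precision using the weight values for 305.1 pbw of glass as quoted within problem or answer.
Loss on ignition, line by line:
  ZrSiO4: 81.84 × 0.001000 = 0.08184 pbw
  lithium carbonate: 6.964 × 0.5934 = 4.132 pbw
  strontium carbonate: 93.16 × 0.2972 = 27.69 pbw
  spodumene concentrate: 46.46 × 0.01490 = 0.6923 pbw
  lithium feldspar: 110.4 × 0.01020 = 1.126 pbw
Total LOI = 33.72 pbw
Glass = batch − LOI = 338.8 − 33.72 = 305.1 pbw

LOI loss = 33.72 pbw; glass = 305.1 pbw; yield = 90.05%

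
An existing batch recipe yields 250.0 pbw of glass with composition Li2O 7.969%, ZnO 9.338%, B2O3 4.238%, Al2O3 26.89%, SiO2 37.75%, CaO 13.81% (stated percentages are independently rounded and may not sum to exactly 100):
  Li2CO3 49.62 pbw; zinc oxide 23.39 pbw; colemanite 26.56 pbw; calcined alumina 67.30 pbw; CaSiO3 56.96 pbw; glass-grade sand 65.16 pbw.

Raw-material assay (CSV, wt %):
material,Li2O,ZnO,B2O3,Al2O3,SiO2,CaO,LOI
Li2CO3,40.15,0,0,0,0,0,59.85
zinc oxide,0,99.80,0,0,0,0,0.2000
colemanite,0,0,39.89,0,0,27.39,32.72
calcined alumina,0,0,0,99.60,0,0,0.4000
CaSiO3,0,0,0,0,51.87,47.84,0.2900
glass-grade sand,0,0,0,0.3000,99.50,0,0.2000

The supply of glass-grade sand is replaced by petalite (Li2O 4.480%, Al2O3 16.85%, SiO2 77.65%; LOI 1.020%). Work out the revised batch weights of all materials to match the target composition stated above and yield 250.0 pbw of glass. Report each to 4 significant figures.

The working math holds full precision in all steps. Working values are displayed rounded to 4 significant figures in the printout. Every reported value takes a single rounding — the derived quantities are computed at full precision (LOI, glass mass, yield, the six compositions, the totals) from the batch weights per 250.0 pbw of glass as given in the question or the answer.
Per-oxide target masses for 250.0 pbw glass:
  Li2O: 7.969% × 250.0 = 19.92 pbw
  ZnO: 9.338% × 250.0 = 23.34 pbw
  B2O3: 4.238% × 250.0 = 10.60 pbw
  Al2O3: 26.89% × 250.0 = 67.22 pbw
  SiO2: 37.75% × 250.0 = 94.38 pbw
  CaO: 13.81% × 250.0 = 34.52 pbw
A balance pass over the oxides, per the reported batch figures, under the basis named above (every target is met by its sum net of answer rounding effects):
  Li2O: 40.30·0.4015 + 83.49·0.04480 = 19.92 pbw (target 19.92 pbw)
  ZnO: 23.39·0.9980 = 23.34 pbw (target 23.34 pbw)
  B2O3: 26.56·0.3989 = 10.59 pbw (target 10.60 pbw)
  Al2O3: 53.37·0.9960 + 83.49·0.1685 = 67.22 pbw (target 67.22 pbw)
  SiO2: 56.96·0.5187 + 83.49·0.7765 = 94.38 pbw (target 94.38 pbw)
  CaO: 26.56·0.2739 + 56.96·0.4784 = 34.52 pbw (target 34.52 pbw)
Glass mass check: Σ batch − LOI loss = 250.0 pbw (summing oxide targets gives 250.0 pbw; against the stated basis, 250.0 pbw — a pure rounding effect).
Summing the batch: Σ batch = 284.1 pbw; the LOI term Σ batch·LOI equals 34.09 pbw; yield, glass over the total, = 88.00%.

Revised batch per 250.0 pbw glass:
  Li2CO3: 40.30 pbw
  zinc oxide: 23.39 pbw
  colemanite: 26.56 pbw
  calcined alumina: 53.37 pbw
  CaSiO3: 56.96 pbw
  petalite: 83.49 pbw
Total batch = 284.1 pbw; LOI loss = 34.09 pbw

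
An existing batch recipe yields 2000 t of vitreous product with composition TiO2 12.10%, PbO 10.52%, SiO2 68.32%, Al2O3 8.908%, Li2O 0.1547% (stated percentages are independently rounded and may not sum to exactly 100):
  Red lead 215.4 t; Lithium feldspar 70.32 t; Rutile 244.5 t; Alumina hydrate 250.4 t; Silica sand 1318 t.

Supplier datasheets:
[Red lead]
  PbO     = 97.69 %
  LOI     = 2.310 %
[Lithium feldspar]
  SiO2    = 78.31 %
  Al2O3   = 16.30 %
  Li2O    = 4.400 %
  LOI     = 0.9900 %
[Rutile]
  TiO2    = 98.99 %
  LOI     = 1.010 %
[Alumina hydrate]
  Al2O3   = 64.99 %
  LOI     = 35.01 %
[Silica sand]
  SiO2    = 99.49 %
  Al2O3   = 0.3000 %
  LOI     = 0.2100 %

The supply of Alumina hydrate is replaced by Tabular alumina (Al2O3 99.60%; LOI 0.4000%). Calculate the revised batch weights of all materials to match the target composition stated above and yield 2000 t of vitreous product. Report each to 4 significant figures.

Revised batch per 2000 t vitreous product:
  Red lead: 215.4 t
  Lithium feldspar: 70.32 t
  Rutile: 244.5 t
  Tabular alumina: 163.4 t
  Silica sand: 1318 t
Total batch = 2012 t; LOI loss = 11.56 t

In-progress results are printed with 4-significant-digit rounding in the working — every computation holds full float precision in every operation; a single rounding completes each reported number; the derived quantities, including the yield, the five compositions, ignition loss, the totals, net glass mass, are recomputed from the batch weights on 2000 t of glass at exact precision, exactly as shown in either problem or answer.
Target oxide masses per 2000 t vitreous product:
  TiO2: 12.10% × 2000 = 242.0 t
  PbO: 10.52% × 2000 = 210.4 t
  SiO2: 68.32% × 2000 = 1366 t
  Al2O3: 8.908% × 2000 = 178.2 t
  Li2O: 0.1547% × 2000 = 3.094 t
Checking each oxide sum with the batch weights as given, versus the basis set out (every target is met by its sum given rounding of the digits):
  TiO2: 244.5·0.9899 = 242.0 t (target 242.0 t)
  PbO: 215.4·0.9769 = 210.4 t (target 210.4 t)
  SiO2: 70.32·0.7831 + 1318·0.9949 = 1366 t (target 1366 t)
  Al2O3: 70.32·0.1630 + 163.4·0.9960 + 1318·0.003000 = 178.2 t (target 178.2 t)
  Li2O: 70.32·0.04400 = 3.094 t (target 3.094 t)
Glass-mass closure: batch total minus LOI = 2000 t (the Σ of target masses is 2000 t; versus the stated basis of 2000 t — deltas are rounding alone).
Total batch = Σ batch = 2012 t; LOI removed, Σ of batch·LOI: 11.56 t; the yield ratio, glass ÷ batch: 99.43%.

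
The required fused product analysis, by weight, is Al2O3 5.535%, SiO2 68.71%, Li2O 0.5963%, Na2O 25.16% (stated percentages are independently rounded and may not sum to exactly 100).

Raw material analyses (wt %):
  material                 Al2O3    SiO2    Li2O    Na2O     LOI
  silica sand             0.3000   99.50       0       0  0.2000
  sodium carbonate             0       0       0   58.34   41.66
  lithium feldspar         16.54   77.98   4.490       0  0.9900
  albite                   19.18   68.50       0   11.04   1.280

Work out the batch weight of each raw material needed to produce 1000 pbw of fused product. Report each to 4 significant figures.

Batch per 1000 pbw fused product:
  silica sand: 471.7 pbw
  sodium carbonate: 399.7 pbw
  lithium feldspar: 132.8 pbw
  albite: 166.7 pbw
Total batch = 1171 pbw; LOI loss = 170.9 pbw; yield = 85.40%

All internal work maintains full precision in every operation — in-progress results are printed (rounded to 4 significant figures) in the printout. Every reported result takes exactly one rounding; derived quantities (net glass mass, the totals, the four compositions, ignition loss, yield) are re-derived using the weight values for 1000 pbw of glass at exact precision, as they appear in either problem or answer.
Per-oxide target masses for 1000 pbw fused product:
  Al2O3: 5.535% × 1000 = 55.35 pbw
  SiO2: 68.71% × 1000 = 687.1 pbw
  Li2O: 0.5963% × 1000 = 5.963 pbw
  Na2O: 25.16% × 1000 = 251.6 pbw
Oxide-by-oxide audit on the weights just shown, for the quoted basis mass (sums match the target masses once rounding is allowed for):
  Al2O3: 471.7·0.003000 + 132.8·0.1654 + 166.7·0.1918 = 55.35 pbw (target 55.35 pbw)
  SiO2: 471.7·0.9950 + 132.8·0.7798 + 166.7·0.6850 = 687.1 pbw (target 687.1 pbw)
  Li2O: 132.8·0.04490 = 5.963 pbw (target 5.963 pbw)
  Na2O: 399.7·0.5834 + 166.7·0.1104 = 251.6 pbw (target 251.6 pbw)
The glass-mass cross-check: whole batch net of LOI = 1000 pbw (oxide target masses add up to 1000 pbw; with the basis standing at 1000 pbw — rounding explains the deltas).
Adding the batch up: Σ batch = 1171 pbw; ignition loss, Σ(batch × LOI) = 170.9 pbw; as yield: glass ÷ batch → 85.40%.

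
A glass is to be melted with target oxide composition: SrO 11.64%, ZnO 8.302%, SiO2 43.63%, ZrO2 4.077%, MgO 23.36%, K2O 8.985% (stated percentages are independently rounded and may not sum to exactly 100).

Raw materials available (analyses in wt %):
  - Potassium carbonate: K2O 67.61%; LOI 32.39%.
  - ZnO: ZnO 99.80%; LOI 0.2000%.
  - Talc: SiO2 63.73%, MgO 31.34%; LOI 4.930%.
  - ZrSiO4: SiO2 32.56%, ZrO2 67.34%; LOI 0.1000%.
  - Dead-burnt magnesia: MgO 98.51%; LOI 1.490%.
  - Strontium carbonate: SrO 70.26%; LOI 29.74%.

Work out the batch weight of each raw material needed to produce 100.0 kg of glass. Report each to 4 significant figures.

The whole derivation maintains full float precision at each step — mid-chain values are shown with 4-significant-figure rounding when written out — each reported figure takes exactly one rounding; all derived quantities, which include net glass mass, six oxide percentages, LOI, the totals, yield, are rebuilt at full float precision, precisely as stated by question or answer, using the weight values for 100.0 kg of glass.
Per-oxide target masses for 100.0 kg glass:
  SrO: 11.64% × 100.0 = 11.64 kg
  ZnO: 8.302% × 100.0 = 8.302 kg
  SiO2: 43.63% × 100.0 = 43.63 kg
  ZrO2: 4.077% × 100.0 = 4.077 kg
  MgO: 23.36% × 100.0 = 23.36 kg
  K2O: 8.985% × 100.0 = 8.985 kg
Verifying the oxide balance using the reported weights, versus the basis set out (each sum matches its target mass net of answer rounding effects):
  SrO: 16.57·0.7026 = 11.64 kg (target 11.64 kg)
  ZnO: 8.319·0.9980 = 8.302 kg (target 8.302 kg)
  SiO2: 65.37·0.6373 + 6.054·0.3256 = 43.63 kg (target 43.63 kg)
  ZrO2: 6.054·0.6734 = 4.077 kg (target 4.077 kg)
  MgO: 65.37·0.3134 + 2.917·0.9851 = 23.36 kg (target 23.36 kg)
  K2O: 13.29·0.6761 = 8.985 kg (target 8.985 kg)
Auditing the glass mass value: Σ batch − LOI loss = 100.0 kg (targets for the oxides total 99.99 kg; with the basis standing at 100.0 kg — deltas are rounding alone).
Batch grand total — Σ batch = 112.5 kg; the LOI term Σ batch·LOI equals 12.52 kg; as yield: glass ÷ batch → 88.87%.

Batch per 100.0 kg glass:
  Potassium carbonate: 13.29 kg
  ZnO: 8.319 kg
  Talc: 65.37 kg
  ZrSiO4: 6.054 kg
  Dead-burnt magnesia: 2.917 kg
  Strontium carbonate: 16.57 kg
Total batch = 112.5 kg; LOI loss = 12.52 kg; yield = 88.87%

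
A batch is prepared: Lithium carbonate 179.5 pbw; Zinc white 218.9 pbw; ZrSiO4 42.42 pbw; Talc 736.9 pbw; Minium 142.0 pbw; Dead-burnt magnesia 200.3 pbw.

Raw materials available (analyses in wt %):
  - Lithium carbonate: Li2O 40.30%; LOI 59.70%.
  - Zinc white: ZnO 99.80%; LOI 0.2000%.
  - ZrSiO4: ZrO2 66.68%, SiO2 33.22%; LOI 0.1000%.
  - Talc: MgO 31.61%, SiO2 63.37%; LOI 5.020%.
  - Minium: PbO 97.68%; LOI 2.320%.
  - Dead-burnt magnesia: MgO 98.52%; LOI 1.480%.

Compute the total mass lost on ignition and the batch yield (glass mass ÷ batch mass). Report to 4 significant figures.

Intermediates are shown, with 4-significant-figure rounding, within the worked lines. The whole derivation carries full precision from first step to last. A single rounding completes each reported result — all derived quantities, including totals, net glass mass, six oxide percentages, LOI, the yield, are recomputed from the weighed amounts on 1369 pbw of glass in full float precision exactly as shown in problem or answer.
Loss on ignition, line by line:
  Lithium carbonate: 179.5 × 0.5970 = 107.2 pbw
  Zinc white: 218.9 × 0.002000 = 0.4378 pbw
  ZrSiO4: 42.42 × 0.001000 = 0.04242 pbw
  Talc: 736.9 × 0.05020 = 36.99 pbw
  Minium: 142.0 × 0.02320 = 3.294 pbw
  Dead-burnt magnesia: 200.3 × 0.01480 = 2.964 pbw
Total LOI = 150.9 pbw
Glass = batch − LOI = 1520 − 150.9 = 1369 pbw

LOI loss = 150.9 pbw; glass = 1369 pbw; yield = 90.07%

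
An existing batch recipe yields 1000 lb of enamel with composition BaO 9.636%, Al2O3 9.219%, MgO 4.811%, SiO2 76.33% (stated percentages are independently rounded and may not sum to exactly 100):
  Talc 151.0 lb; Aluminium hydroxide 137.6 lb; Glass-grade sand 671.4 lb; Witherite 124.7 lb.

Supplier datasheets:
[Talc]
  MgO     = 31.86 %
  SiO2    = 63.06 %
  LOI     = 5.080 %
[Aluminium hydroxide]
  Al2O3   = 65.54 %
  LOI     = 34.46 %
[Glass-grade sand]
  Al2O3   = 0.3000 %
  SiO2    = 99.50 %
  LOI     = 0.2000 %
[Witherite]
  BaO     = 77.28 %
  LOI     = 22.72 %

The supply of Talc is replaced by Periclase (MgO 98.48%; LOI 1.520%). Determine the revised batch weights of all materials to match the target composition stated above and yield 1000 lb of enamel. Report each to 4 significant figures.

Revised batch per 1000 lb enamel:
  Periclase: 48.85 lb
  Aluminium hydroxide: 137.2 lb
  Glass-grade sand: 767.1 lb
  Witherite: 124.7 lb
Total batch = 1078 lb; LOI loss = 77.89 lb

Exact precision is held from first step to last. Working values are shown rounded off to 4 significant digits in the working; each reported result is rounded exactly once — derived quantities, which include ignition loss, the yield, the totals, glass mass, four oxide percentages, are re-derived in full float precision, exactly as shown in the problem or answer text, using the weight values at 1000 lb of glass.
Oxide-by-oxide targets in 1000 lb enamel:
  BaO: 9.636% × 1000 = 96.36 lb
  Al2O3: 9.219% × 1000 = 92.19 lb
  MgO: 4.811% × 1000 = 48.11 lb
  SiO2: 76.33% × 1000 = 763.3 lb
Checking each oxide sum per the reported batch figures, at the basis given (target by target, the sums agree modulo rounding of the values):
  BaO: 124.7·0.7728 = 96.37 lb (target 96.36 lb)
  Al2O3: 137.2·0.6554 + 767.1·0.003000 = 92.22 lb (target 92.19 lb)
  MgO: 48.85·0.9848 = 48.11 lb (target 48.11 lb)
  SiO2: 767.1·0.9950 = 763.3 lb (target 763.3 lb)
Glass-mass bookkeeping: Σ batch − LOI loss = 1000 lb (summing oxide targets gives 1000 lb; with the basis standing at 1000 lb — deltas are rounding alone).
Whole-batch sum: Σ batch = 1078 lb; LOI loss = Σ batch·LOI = 77.89 lb; yield, glass over the total, = 92.77%.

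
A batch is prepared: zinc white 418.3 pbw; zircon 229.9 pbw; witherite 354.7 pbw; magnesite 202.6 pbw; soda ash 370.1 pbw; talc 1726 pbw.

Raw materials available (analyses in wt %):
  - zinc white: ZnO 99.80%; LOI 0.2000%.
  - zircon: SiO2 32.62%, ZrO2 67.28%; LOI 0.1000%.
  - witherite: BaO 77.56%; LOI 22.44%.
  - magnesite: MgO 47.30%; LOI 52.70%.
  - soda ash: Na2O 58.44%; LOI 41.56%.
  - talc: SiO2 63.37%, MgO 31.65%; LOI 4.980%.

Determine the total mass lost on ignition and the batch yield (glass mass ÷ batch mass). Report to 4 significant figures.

LOI loss = 427.2 pbw; glass = 2874 pbw; yield = 87.06%

Every computation carries full precision end to end — mid-chain values are printed with 4-significant-figure rounding within the worked lines; a single rounding produces each reported figure. All derived quantities are recomputed from the weighed amounts on 2874 pbw of glass in exact precision (the six compositions, yield, ignition loss, net glass mass, totals) precisely as stated by question or answer.
LOI of each material in turn:
  zinc white: 418.3 × 0.002000 = 0.8366 pbw
  zircon: 229.9 × 0.001000 = 0.2299 pbw
  witherite: 354.7 × 0.2244 = 79.59 pbw
  magnesite: 202.6 × 0.5270 = 106.8 pbw
  soda ash: 370.1 × 0.4156 = 153.8 pbw
  talc: 1726 × 0.04980 = 85.95 pbw
Total LOI = 427.2 pbw
Glass = batch − LOI = 3302 − 427.2 = 2874 pbw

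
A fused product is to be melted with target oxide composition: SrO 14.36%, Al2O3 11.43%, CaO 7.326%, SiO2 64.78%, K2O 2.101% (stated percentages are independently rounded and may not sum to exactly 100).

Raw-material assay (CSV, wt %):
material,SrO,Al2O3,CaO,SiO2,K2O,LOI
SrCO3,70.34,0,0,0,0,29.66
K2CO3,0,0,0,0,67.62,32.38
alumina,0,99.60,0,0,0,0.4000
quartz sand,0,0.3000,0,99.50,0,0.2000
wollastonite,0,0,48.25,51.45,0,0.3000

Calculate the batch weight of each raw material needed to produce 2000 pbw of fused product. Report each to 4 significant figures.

Batch per 2000 pbw fused product:
  SrCO3: 408.3 pbw
  K2CO3: 62.14 pbw
  alumina: 226.1 pbw
  quartz sand: 1145 pbw
  wollastonite: 303.7 pbw
Total batch = 2145 pbw; LOI loss = 145.3 pbw; yield = 93.23%

Each numeric step carries exact precision through the solve; in-progress results are printed, rounded to 4 significant digits, as written. Every reported value takes just one rounding — all derived quantities, including net glass mass, five oxide percentages, the totals, ignition loss, the yield, are re-derived from the batch weights on 2000 pbw of glass at full float precision, as quoted within either problem or answer.
Oxide mass targets, per 2000 pbw fused product:
  SrO: 14.36% × 2000 = 287.2 pbw
  Al2O3: 11.43% × 2000 = 228.6 pbw
  CaO: 7.326% × 2000 = 146.5 pbw
  SiO2: 64.78% × 2000 = 1296 pbw
  K2O: 2.101% × 2000 = 42.02 pbw
Oxide-by-oxide audit applying the batch weights above, versus the basis set out (delivered sums recover each target exact up to rounding of places):
  SrO: 408.3·0.7034 = 287.2 pbw (target 287.2 pbw)
  Al2O3: 226.1·0.9960 + 1145·0.003000 = 228.6 pbw (target 228.6 pbw)
  CaO: 303.7·0.4825 = 146.5 pbw (target 146.5 pbw)
  SiO2: 1145·0.9950 + 303.7·0.5145 = 1296 pbw (target 1296 pbw)
  K2O: 62.14·0.6762 = 42.02 pbw (target 42.02 pbw)
Auditing the glass mass value: whole batch net of LOI = 2000 pbw (the Σ of target masses is 2000 pbw; basis as stated: 2000 pbw — any gap is answer rounding).
Batch grand total — Σ batch = 2145 pbw; Σ batch·LOI gives LOI loss = 145.3 pbw; the yield ratio, glass ÷ batch: 93.23%.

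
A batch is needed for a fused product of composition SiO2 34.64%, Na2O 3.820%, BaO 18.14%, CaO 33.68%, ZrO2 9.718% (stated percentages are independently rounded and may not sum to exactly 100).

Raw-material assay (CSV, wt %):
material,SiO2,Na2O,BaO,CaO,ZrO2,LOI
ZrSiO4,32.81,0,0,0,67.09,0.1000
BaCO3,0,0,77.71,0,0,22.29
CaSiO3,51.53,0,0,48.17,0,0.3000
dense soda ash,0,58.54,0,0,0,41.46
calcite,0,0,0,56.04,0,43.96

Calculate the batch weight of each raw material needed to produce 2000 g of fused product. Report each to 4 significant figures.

Values along the way appear rounded off to 4 significant figures on the page. Full precision is maintained through the solve; each reported value is rounded only once; derived quantities, which include the five compositions, glass mass, LOI, the totals, the yield, are computed in exact precision, exactly as shown in the problem or answer text, from the batch weights for 2000 g of glass.
Target oxide masses per 2000 g fused product:
  SiO2: 34.64% × 2000 = 692.8 g
  Na2O: 3.820% × 2000 = 76.40 g
  BaO: 18.14% × 2000 = 362.8 g
  CaO: 33.68% × 2000 = 673.6 g
  ZrO2: 9.718% × 2000 = 194.4 g
Mass-balance tally per oxide applying the batch weights above, for the quoted basis mass (target by target, the sums agree up to rounding of the answer):
  SiO2: 289.7·0.3281 + 1160·0.5153 = 692.8 g (target 692.8 g)
  Na2O: 130.5·0.5854 = 76.39 g (target 76.40 g)
  BaO: 466.9·0.7771 = 362.8 g (target 362.8 g)
  CaO: 1160·0.4817 + 204.9·0.5604 = 673.6 g (target 673.6 g)
  ZrO2: 289.7·0.6709 = 194.4 g (target 194.4 g)
Glass-mass sanity pass: total charge less LOI = 2000 g (the targets, summed, come to 2000 g; with the basis standing at 2000 g — gaps are rounding artifacts).
Adding the batch up: Σ batch = 2252 g; LOI loss = Σ batch·LOI = 252.0 g; yield, glass over the total, = 88.81%.

Batch per 2000 g fused product:
  ZrSiO4: 289.7 g
  BaCO3: 466.9 g
  CaSiO3: 1160 g
  dense soda ash: 130.5 g
  calcite: 204.9 g
Total batch = 2252 g; LOI loss = 252.0 g; yield = 88.81%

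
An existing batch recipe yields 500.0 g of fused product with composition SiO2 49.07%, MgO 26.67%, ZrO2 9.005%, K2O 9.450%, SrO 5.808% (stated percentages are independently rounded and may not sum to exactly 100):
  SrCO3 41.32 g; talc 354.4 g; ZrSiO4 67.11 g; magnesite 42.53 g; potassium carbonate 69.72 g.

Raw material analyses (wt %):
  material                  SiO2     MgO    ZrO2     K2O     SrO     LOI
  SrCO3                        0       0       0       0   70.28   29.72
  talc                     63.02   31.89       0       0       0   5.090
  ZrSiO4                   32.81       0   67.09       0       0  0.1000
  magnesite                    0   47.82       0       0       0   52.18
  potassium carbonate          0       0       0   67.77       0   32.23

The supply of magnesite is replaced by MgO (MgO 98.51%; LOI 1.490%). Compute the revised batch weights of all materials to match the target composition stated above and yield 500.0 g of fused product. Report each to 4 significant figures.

Values along the way are shown rounded to 4 significant digits when written out; the working math keeps full precision at every stage. Every reported value takes exactly one rounding; derived quantities (yield, totals, net glass mass, five oxide percentages, LOI) are re-derived using the weight values for 500.0 g of glass in exact precision, precisely as stated by the problem or the answer.
Target masses of each oxide per 500.0 g fused product:
  SiO2: 49.07% × 500.0 = 245.4 g
  MgO: 26.67% × 500.0 = 133.4 g
  ZrO2: 9.005% × 500.0 = 45.02 g
  K2O: 9.450% × 500.0 = 47.25 g
  SrO: 5.808% × 500.0 = 29.04 g
Balance tally, oxide-wise, from the weights as reported, per the basis as stated (oxide sums agree with the targets within answer rounding):
  SiO2: 354.4·0.6302 + 67.11·0.3281 = 245.4 g (target 245.4 g)
  MgO: 354.4·0.3189 + 20.65·0.9851 = 133.4 g (target 133.4 g)
  ZrO2: 67.11·0.6709 = 45.02 g (target 45.02 g)
  K2O: 69.72·0.6777 = 47.25 g (target 47.25 g)
  SrO: 41.32·0.7028 = 29.04 g (target 29.04 g)
Consistency of the glass mass: whole batch net of LOI = 500.0 g (targets for the oxides total 500.0 g; with the basis standing at 500.0 g — rounding explains the deltas).
Batch total: Σ batch = 553.2 g; loss to ignition Σ batch·LOI = 53.16 g; yield: glass divided by total = 90.39%.

Revised batch per 500.0 g fused product:
  SrCO3: 41.32 g
  talc: 354.4 g
  ZrSiO4: 67.11 g
  MgO: 20.65 g
  potassium carbonate: 69.72 g
Total batch = 553.2 g; LOI loss = 53.16 g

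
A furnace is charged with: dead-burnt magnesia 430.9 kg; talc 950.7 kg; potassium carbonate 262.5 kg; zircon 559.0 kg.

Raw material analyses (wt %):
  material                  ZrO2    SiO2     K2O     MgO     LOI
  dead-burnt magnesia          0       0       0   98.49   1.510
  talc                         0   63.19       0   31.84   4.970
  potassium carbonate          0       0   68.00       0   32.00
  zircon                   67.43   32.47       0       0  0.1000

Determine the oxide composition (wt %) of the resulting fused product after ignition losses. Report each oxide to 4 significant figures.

Intermediates are displayed rounded to four significant figures. All arithmetic carries full float precision at every stage. Every reported result receives exactly one rounding. All derived quantities, which include the totals, ignition loss, the four compositions, yield, net glass mass, are re-derived at full float precision, as given in the problem or answer text, from the batch weights per 2065 kg of glass.
What the batch supplies per oxide:
  ZrO2: 559.0·0.6743 = 376.9 kg
  SiO2: 950.7·0.6319 + 559.0·0.3247 = 782.3 kg
  K2O: 262.5·0.6800 = 178.5 kg
  MgO: 430.9·0.9849 + 950.7·0.3184 = 727.1 kg
LOI: 430.9·0.01510 + 950.7·0.04970 + 262.5·0.3200 + 559.0·0.001000 = 138.3 kg
Net of LOI, the glass mass = 2203 − 138.3 = 2065 kg (the oxide masses sum to this)
wt %: oxide over glass, times 100

Glass mass = 2065 kg (batch 2203 − LOI 138.3).
Composition: ZrO2 18.26%, SiO2 37.89%, K2O 8.645%, MgO 35.21%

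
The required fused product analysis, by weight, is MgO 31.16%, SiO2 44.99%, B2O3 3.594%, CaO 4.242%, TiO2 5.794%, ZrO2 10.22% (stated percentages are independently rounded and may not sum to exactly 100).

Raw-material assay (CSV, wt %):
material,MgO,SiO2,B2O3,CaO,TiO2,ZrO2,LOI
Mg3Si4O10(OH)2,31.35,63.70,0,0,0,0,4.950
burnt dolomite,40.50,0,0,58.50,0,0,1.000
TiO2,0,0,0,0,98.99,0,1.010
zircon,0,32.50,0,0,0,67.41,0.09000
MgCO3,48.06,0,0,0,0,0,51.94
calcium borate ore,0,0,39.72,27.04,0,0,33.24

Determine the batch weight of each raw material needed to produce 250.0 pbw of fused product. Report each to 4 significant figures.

All internal work carries exact precision in every operation — working values are displayed, with 4-significant-digit rounding, within the worked lines; every reported number is rounded once only; derived quantities (the six compositions, the totals, glass mass, the yield, ignition loss) are re-derived from the weighed amounts at 250.0 pbw of glass in exact precision as they appear in the question or the answer.
Target masses of each oxide per 250.0 pbw fused product:
  MgO: 31.16% × 250.0 = 77.90 pbw
  SiO2: 44.99% × 250.0 = 112.5 pbw
  B2O3: 3.594% × 250.0 = 8.985 pbw
  CaO: 4.242% × 250.0 = 10.60 pbw
  TiO2: 5.794% × 250.0 = 14.48 pbw
  ZrO2: 10.22% × 250.0 = 25.55 pbw
A balance pass over the oxides, using the reported weights, versus the basis set out (every target is met by its sum given rounding of the digits):
  MgO: 157.2·0.3135 + 7.672·0.4050 + 53.06·0.4806 = 77.89 pbw (target 77.90 pbw)
  SiO2: 157.2·0.6370 + 37.90·0.3250 = 112.5 pbw (target 112.5 pbw)
  B2O3: 22.62·0.3972 = 8.985 pbw (target 8.985 pbw)
  CaO: 7.672·0.5850 + 22.62·0.2704 = 10.60 pbw (target 10.60 pbw)
  TiO2: 14.63·0.9899 = 14.48 pbw (target 14.48 pbw)
  ZrO2: 37.90·0.6741 = 25.55 pbw (target 25.55 pbw)
Glass mass check: batch Σ − ignition loss = 250.0 pbw (the Σ of target masses is 250.0 pbw; the stated basis being 250.0 pbw — gaps are rounding artifacts).
Batch grand total — Σ batch = 293.1 pbw; Σ batch·LOI gives LOI loss = 43.12 pbw; yield = glass ÷ total batch = 85.29%.

Batch per 250.0 pbw fused product:
  Mg3Si4O10(OH)2: 157.2 pbw
  burnt dolomite: 7.672 pbw
  TiO2: 14.63 pbw
  zircon: 37.90 pbw
  MgCO3: 53.06 pbw
  calcium borate ore: 22.62 pbw
Total batch = 293.1 pbw; LOI loss = 43.12 pbw; yield = 85.29%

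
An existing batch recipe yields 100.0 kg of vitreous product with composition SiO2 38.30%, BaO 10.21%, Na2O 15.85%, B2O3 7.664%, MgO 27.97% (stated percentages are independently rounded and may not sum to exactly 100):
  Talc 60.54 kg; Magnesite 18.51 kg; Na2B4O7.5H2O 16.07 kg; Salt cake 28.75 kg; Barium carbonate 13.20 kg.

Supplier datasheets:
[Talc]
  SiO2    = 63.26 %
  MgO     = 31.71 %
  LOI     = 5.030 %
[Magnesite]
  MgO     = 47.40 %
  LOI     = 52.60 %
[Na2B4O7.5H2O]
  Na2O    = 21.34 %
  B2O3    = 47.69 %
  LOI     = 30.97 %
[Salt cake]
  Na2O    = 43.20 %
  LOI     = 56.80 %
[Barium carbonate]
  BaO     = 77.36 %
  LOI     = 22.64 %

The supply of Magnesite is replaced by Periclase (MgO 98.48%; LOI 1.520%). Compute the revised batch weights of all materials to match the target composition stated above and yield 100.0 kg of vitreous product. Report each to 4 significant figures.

Revised batch per 100.0 kg vitreous product:
  Talc: 60.54 kg
  Periclase: 8.907 kg
  Na2B4O7.5H2O: 16.07 kg
  Salt cake: 28.75 kg
  Barium carbonate: 13.20 kg
Total batch = 127.5 kg; LOI loss = 27.48 kg

Every computation holds exact precision in all steps. Mid-chain values are printed rounded to four significant digits when written out — a single rounding yields every reported figure — the derived quantities, including totals, the yield, the five compositions, LOI, glass mass, are computed from the weighed amounts at 100.0 kg of glass in full float precision as given in problem or answer.
Oxide-by-oxide targets in 100.0 kg vitreous product:
  SiO2: 38.30% × 100.0 = 38.30 kg
  BaO: 10.21% × 100.0 = 10.21 kg
  Na2O: 15.85% × 100.0 = 15.85 kg
  B2O3: 7.664% × 100.0 = 7.664 kg
  MgO: 27.97% × 100.0 = 27.97 kg
Per-oxide balance check on the weights just shown, at the basis given (oxide sums agree with the targets once rounding is allowed for):
  SiO2: 60.54·0.6326 = 38.30 kg (target 38.30 kg)
  BaO: 13.20·0.7736 = 10.21 kg (target 10.21 kg)
  Na2O: 16.07·0.2134 + 28.75·0.4320 = 15.85 kg (target 15.85 kg)
  B2O3: 16.07·0.4769 = 7.664 kg (target 7.664 kg)
  MgO: 60.54·0.3171 + 8.907·0.9848 = 27.97 kg (target 27.97 kg)
Glass-mass sanity pass: total charge less LOI = 99.99 kg (the targets, summed, come to 99.99 kg; against the stated basis, 100.0 kg — gaps are rounding artifacts).
Batch grand total — Σ batch = 127.5 kg; loss to ignition Σ batch·LOI = 27.48 kg; as yield: glass ÷ batch → 78.44%.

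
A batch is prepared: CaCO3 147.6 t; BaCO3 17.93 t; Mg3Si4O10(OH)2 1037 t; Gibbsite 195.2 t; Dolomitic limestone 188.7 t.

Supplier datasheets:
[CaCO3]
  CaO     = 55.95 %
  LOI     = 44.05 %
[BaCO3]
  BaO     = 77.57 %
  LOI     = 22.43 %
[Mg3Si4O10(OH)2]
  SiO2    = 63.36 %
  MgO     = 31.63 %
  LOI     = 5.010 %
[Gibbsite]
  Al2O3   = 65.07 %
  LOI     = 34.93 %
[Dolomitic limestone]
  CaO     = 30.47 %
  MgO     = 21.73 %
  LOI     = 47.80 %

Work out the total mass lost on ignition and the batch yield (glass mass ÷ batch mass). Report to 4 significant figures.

All internal work carries exact precision at all times; mid-chain values are printed rounded to four significant digits at each printed step; each reported result sees exactly one rounding. The derived quantities (yield, the totals, five oxide percentages, net glass mass, LOI) are carried starting from the weights at 1307 t of glass at full float precision, as set out in the question or the answer.
Ignition loss by material:
  CaCO3: 147.6 × 0.4405 = 65.02 t
  BaCO3: 17.93 × 0.2243 = 4.022 t
  Mg3Si4O10(OH)2: 1037 × 0.05010 = 51.95 t
  Gibbsite: 195.2 × 0.3493 = 68.18 t
  Dolomitic limestone: 188.7 × 0.4780 = 90.20 t
Total LOI = 279.4 t
Glass = batch − LOI = 1586 − 279.4 = 1307 t

LOI loss = 279.4 t; glass = 1307 t; yield = 82.39%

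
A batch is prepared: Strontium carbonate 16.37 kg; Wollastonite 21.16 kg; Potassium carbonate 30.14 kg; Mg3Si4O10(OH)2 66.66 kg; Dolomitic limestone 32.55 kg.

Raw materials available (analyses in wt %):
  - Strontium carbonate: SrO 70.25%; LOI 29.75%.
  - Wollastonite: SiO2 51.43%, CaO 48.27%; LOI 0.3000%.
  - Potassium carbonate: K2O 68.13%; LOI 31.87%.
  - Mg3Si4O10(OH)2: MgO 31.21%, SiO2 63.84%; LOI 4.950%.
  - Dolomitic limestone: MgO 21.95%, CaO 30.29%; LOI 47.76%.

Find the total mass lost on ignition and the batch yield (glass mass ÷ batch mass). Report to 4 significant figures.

Working values appear rounded off to 4 significant digits when written out — the working math keeps full float precision at all times; every reported number is rounded just once — the derived quantities (five oxide percentages, the totals, ignition loss, glass mass, yield) are recomputed starting from the weights per 133.5 kg of glass in full precision exactly as printed in the question or the answer.
Each material's LOI contribution:
  Strontium carbonate: 16.37 × 0.2975 = 4.870 kg
  Wollastonite: 21.16 × 0.003000 = 0.06348 kg
  Potassium carbonate: 30.14 × 0.3187 = 9.606 kg
  Mg3Si4O10(OH)2: 66.66 × 0.04950 = 3.300 kg
  Dolomitic limestone: 32.55 × 0.4776 = 15.55 kg
Total LOI = 33.38 kg
Glass = batch − LOI = 166.9 − 33.38 = 133.5 kg

LOI loss = 33.38 kg; glass = 133.5 kg; yield = 79.99%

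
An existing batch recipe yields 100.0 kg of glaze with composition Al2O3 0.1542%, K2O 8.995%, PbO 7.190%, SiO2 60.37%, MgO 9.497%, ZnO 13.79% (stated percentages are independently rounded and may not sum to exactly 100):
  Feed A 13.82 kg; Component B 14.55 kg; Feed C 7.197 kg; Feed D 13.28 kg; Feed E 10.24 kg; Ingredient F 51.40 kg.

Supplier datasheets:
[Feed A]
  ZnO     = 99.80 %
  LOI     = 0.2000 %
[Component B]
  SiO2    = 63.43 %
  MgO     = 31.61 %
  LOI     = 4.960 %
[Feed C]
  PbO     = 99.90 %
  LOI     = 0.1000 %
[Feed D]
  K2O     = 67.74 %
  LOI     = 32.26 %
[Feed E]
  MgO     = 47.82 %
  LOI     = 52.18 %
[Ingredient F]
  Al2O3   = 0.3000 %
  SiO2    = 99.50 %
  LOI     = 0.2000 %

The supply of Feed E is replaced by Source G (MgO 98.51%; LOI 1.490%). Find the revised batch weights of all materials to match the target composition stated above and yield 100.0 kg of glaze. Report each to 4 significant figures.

All internal work holds full precision at every stage — in-progress results appear with 4-significant-figure rounding within the worked lines; each reported result is rounded a single time; the derived quantities, which include ignition loss, totals, the yield, net glass mass, six oxide percentages, are re-derived in full precision, exactly as printed in the problem or answer text, using the weight values on 100.0 kg of glass.
Oxide-by-oxide targets in 100.0 kg glaze:
  Al2O3: 0.1542% × 100.0 = 0.1542 kg
  K2O: 8.995% × 100.0 = 8.995 kg
  PbO: 7.190% × 100.0 = 7.190 kg
  SiO2: 60.37% × 100.0 = 60.37 kg
  MgO: 9.497% × 100.0 = 9.497 kg
  ZnO: 13.79% × 100.0 = 13.79 kg
Oxide-by-oxide audit with the batch weights as given, at the basis given (oxide sums agree with the targets inside rounding margins):
  Al2O3: 51.40·0.003000 = 0.1542 kg (target 0.1542 kg)
  K2O: 13.28·0.6774 = 8.996 kg (target 8.995 kg)
  PbO: 7.197·0.9990 = 7.190 kg (target 7.190 kg)
  SiO2: 14.55·0.6343 + 51.40·0.9950 = 60.37 kg (target 60.37 kg)
  MgO: 14.55·0.3161 + 4.973·0.9851 = 9.498 kg (target 9.497 kg)
  ZnO: 13.82·0.9980 = 13.79 kg (target 13.79 kg)
Glass-mass closure: net batch after ignition = 100.0 kg (summing oxide targets gives 100.0 kg; against the stated basis, 100.0 kg — a pure rounding effect).
Adding the batch up: Σ batch = 105.2 kg; LOI removed, Σ of batch·LOI: 5.218 kg; as yield: glass ÷ batch → 95.04%.

Revised batch per 100.0 kg glaze:
  Feed A: 13.82 kg
  Component B: 14.55 kg
  Feed C: 7.197 kg
  Feed D: 13.28 kg
  Source G: 4.973 kg
  Ingredient F: 51.40 kg
Total batch = 105.2 kg; LOI loss = 5.218 kg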